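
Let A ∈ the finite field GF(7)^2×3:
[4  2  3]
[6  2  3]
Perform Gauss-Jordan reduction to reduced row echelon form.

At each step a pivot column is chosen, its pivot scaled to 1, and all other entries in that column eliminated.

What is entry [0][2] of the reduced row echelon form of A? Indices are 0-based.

step 1: normalize row 0 (÷4) = (1, 4, 6)
  row 1: subtract 6×row0 = (0, 6, 2)
step 2: normalize row 1 (÷6) = (0, 1, 5)
  row 0: subtract 4×row1 = (1, 0, 0)

M[0][2] = 0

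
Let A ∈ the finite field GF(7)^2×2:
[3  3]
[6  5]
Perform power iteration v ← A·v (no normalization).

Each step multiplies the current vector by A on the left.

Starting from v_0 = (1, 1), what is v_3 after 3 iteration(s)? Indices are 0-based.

v_0 = (1, 1).
v_1 = A·v_0 = (6, 4).
v_2 = A·v_1 = (2, 0).
v_3 = A·v_2 = (6, 5).

v_3 = (6, 5)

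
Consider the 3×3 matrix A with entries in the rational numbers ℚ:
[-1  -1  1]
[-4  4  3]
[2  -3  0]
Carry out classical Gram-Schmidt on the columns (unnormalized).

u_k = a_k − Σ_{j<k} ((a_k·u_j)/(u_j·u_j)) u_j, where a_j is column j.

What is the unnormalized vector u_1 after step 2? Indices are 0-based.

u_1 = (-2, 0, -1)

Step 1: u_0 = a_0 = (-1, -4, 2).
Step 2: u_1 = a_1 − (-1)·u_0 = (-2, 0, -1).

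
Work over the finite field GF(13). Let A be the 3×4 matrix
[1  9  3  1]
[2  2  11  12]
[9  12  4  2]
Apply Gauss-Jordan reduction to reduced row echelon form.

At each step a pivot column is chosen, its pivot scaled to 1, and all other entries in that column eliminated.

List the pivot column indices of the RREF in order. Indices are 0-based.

pivot(0,0)=1: scale R0 → (1, 9, 3, 1)
  clear (1,0): R1 −= (2)R0 → (0, 10, 5, 10)
  clear (2,0): R2 −= (9)R0 → (0, 9, 3, 6)
pivot(1,1)=10: scale R1 → (0, 1, 7, 1)
  clear (0,1): R0 −= (9)R1 → (1, 0, 5, 5)
  clear (2,1): R2 −= (9)R1 → (0, 0, 5, 10)
pivot(2,2)=5: scale R2 → (0, 0, 1, 2)
  clear (0,2): R0 −= (5)R2 → (1, 0, 0, 8)
  clear (1,2): R1 −= (7)R2 → (0, 1, 0, 0)

pivot columns: 0, 1, 2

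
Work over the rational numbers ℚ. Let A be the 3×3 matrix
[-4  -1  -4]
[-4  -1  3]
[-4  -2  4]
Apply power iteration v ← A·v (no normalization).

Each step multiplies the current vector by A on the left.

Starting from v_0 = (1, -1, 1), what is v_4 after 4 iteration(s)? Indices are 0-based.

v_4 = (1054, 1026, 1028)

v_0 = (1, -1, 1).
v_1 = A·v_0 = (-7, 0, 2).
v_2 = A·v_1 = (20, 34, 36).
v_3 = A·v_2 = (-258, -6, -4).
v_4 = A·v_3 = (1054, 1026, 1028).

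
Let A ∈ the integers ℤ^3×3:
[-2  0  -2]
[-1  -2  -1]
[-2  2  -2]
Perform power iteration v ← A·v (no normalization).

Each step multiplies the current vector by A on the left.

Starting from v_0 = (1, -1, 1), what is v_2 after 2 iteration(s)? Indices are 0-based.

v_0 = (1, -1, 1).
v_1 = A·v_0 = (-4, 0, -6).
v_2 = A·v_1 = (20, 10, 20).

v_2 = (20, 10, 20)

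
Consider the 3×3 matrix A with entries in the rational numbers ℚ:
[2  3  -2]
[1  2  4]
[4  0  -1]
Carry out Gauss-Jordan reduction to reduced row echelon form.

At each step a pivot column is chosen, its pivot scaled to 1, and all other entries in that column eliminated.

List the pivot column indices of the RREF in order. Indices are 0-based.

pivot columns: 0, 1, 2

[1] R0 /= 2  ⇒  (1, 3/2, -1)
     R1 -= 1·R0  ⇒  (0, 1/2, 5)
     R2 -= 4·R0  ⇒  (0, -6, 3)
[2] R1 /= 1/2  ⇒  (0, 1, 10)
     R0 -= 3/2·R1  ⇒  (1, 0, -16)
     R2 -= -6·R1  ⇒  (0, 0, 63)
[3] R2 /= 63  ⇒  (0, 0, 1)
     R0 -= -16·R2  ⇒  (1, 0, 0)
     R1 -= 10·R2  ⇒  (0, 1, 0)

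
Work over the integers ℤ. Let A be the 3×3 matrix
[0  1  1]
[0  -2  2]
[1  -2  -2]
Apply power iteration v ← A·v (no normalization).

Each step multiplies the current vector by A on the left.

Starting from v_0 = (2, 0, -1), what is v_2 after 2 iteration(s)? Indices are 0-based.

v_2 = (2, 12, -5)

v_0 = (2, 0, -1).
v_1 = A·v_0 = (-1, -2, 4).
v_2 = A·v_1 = (2, 12, -5).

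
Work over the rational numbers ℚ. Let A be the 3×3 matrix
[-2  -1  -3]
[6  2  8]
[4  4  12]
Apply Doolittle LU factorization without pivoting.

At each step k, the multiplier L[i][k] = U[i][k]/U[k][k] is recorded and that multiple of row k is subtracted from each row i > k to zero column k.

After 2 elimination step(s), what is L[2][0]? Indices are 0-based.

L[2][0] = -2

[col 0] pivot -2
  R1 -= -3*R0 → (0, -1, -1)  (L[1][0] := -3)
  R2 -= -2*R0 → (0, 2, 6)  (L[2][0] := -2)
[col 1] pivot -1
  R2 -= -2*R1 → (0, 0, 4)  (L[2][1] := -2)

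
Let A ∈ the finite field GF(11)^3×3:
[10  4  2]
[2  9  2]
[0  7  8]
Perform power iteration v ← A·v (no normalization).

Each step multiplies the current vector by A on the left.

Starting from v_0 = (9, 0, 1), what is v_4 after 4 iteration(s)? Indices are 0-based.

v_0 = (9, 0, 1).
v_1 = A·v_0 = (4, 9, 8).
v_2 = A·v_1 = (4, 6, 6).
v_3 = A·v_2 = (10, 8, 2).
v_4 = A·v_3 = (4, 8, 6).

v_4 = (4, 8, 6)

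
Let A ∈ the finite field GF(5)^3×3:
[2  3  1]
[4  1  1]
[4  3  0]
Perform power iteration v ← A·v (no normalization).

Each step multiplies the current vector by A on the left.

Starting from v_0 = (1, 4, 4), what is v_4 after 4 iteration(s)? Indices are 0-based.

v_4 = (0, 3, 1)

v_0 = (1, 4, 4).
v_1 = A·v_0 = (3, 2, 1).
v_2 = A·v_1 = (3, 0, 3).
v_3 = A·v_2 = (4, 0, 2).
v_4 = A·v_3 = (0, 3, 1).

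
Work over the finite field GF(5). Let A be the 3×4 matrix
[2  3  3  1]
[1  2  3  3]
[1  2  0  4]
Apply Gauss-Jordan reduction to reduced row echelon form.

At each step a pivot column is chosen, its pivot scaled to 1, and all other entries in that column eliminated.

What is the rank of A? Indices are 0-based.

rank = 3

pivot(0,0)=2: scale R0 → (1, 4, 4, 3)
  clear (1,0): R1 −= (1)R0 → (0, 3, 4, 0)
  clear (2,0): R2 −= (1)R0 → (0, 3, 1, 1)
pivot(1,1)=3: scale R1 → (0, 1, 3, 0)
  clear (0,1): R0 −= (4)R1 → (1, 0, 2, 3)
  clear (2,1): R2 −= (3)R1 → (0, 0, 2, 1)
pivot(2,2)=2: scale R2 → (0, 0, 1, 3)
  clear (0,2): R0 −= (2)R2 → (1, 0, 0, 2)
  clear (1,2): R1 −= (3)R2 → (0, 1, 0, 1)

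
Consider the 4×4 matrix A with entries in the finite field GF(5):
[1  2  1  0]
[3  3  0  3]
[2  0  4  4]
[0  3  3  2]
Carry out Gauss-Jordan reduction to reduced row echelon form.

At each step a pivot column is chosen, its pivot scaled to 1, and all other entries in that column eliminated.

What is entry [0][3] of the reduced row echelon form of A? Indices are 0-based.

M[0][3] = 2

step 1: normalize row 0 (÷1) = (1, 2, 1, 0)
  row 1: subtract 3×row0 = (0, 2, 2, 3)
  row 2: subtract 2×row0 = (0, 1, 2, 4)
step 2: normalize row 1 (÷2) = (0, 1, 1, 4)
  row 0: subtract 2×row1 = (1, 0, 4, 2)
  row 2: subtract 1×row1 = (0, 0, 1, 0)
  row 3: subtract 3×row1 = (0, 0, 0, 0)
step 3: normalize row 2 (÷1) = (0, 0, 1, 0)
  row 0: subtract 4×row2 = (1, 0, 0, 2)
  row 1: subtract 1×row2 = (0, 1, 0, 4)
skip col 3 (zero from row 3)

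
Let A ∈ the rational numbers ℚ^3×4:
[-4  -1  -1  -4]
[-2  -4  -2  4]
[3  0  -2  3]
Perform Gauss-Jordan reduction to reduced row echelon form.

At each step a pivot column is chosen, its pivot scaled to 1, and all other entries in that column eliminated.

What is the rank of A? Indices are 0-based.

rank = 3

step 1: normalize row 0 (÷-4) = (1, 1/4, 1/4, 1)
  row 1: subtract -2×row0 = (0, -7/2, -3/2, 6)
  row 2: subtract 3×row0 = (0, -3/4, -11/4, 0)
step 2: normalize row 1 (÷-7/2) = (0, 1, 3/7, -12/7)
  row 0: subtract 1/4×row1 = (1, 0, 1/7, 10/7)
  row 2: subtract -3/4×row1 = (0, 0, -17/7, -9/7)
step 3: normalize row 2 (÷-17/7) = (0, 0, 1, 9/17)
  row 0: subtract 1/7×row2 = (1, 0, 0, 23/17)
  row 1: subtract 3/7×row2 = (0, 1, 0, -33/17)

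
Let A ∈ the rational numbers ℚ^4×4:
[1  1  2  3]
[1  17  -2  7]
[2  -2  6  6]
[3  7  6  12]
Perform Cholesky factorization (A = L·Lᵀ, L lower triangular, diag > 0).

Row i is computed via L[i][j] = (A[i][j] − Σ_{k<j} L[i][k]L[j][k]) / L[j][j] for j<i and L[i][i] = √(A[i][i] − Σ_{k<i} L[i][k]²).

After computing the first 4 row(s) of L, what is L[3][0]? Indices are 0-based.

Step 1: L[0][0] = √(1) = 1.
  L[1][0] = (1) / L[0][0] = 1.
Step 2: L[1][1] = √(16) = 4.
  L[2][0] = (2) / L[0][0] = 2.
  L[2][1] = (-4) / L[1][1] = -1.
Step 3: L[2][2] = √(1) = 1.
  L[3][0] = (3) / L[0][0] = 3.
  L[3][1] = (4) / L[1][1] = 1.
  L[3][2] = (1) / L[2][2] = 1.
Step 4: L[3][3] = √(1) = 1.

L[3][0] = 3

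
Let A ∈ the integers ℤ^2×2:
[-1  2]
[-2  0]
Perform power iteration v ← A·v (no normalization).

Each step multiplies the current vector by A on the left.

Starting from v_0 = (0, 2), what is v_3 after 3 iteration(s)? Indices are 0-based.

v_3 = (-12, 8)

v_0 = (0, 2).
v_1 = A·v_0 = (4, 0).
v_2 = A·v_1 = (-4, -8).
v_3 = A·v_2 = (-12, 8).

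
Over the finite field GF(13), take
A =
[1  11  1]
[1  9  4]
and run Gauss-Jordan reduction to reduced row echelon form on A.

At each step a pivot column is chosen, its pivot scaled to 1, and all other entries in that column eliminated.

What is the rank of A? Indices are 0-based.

rank = 2

pivot(0,0)=1: scale R0 → (1, 11, 1)
  clear (1,0): R1 −= (1)R0 → (0, 11, 3)
pivot(1,1)=11: scale R1 → (0, 1, 5)
  clear (0,1): R0 −= (11)R1 → (1, 0, 11)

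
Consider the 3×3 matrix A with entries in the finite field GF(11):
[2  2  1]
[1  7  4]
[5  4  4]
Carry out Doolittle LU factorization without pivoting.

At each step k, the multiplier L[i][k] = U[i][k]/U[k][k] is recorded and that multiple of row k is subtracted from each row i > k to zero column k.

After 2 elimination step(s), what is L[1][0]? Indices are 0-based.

L[1][0] = 6

Step 1: pivot at (0,0) is 2.
  row1 ← row1 − (6)·row0  ⇒  L[1][0]=6, U row1=(0, 6, 9)
  row2 ← row2 − (8)·row0  ⇒  L[2][0]=8, U row2=(0, 10, 7)
Step 2: pivot at (1,1) is 6.
  row2 ← row2 − (9)·row1  ⇒  L[2][1]=9, U row2=(0, 0, 3)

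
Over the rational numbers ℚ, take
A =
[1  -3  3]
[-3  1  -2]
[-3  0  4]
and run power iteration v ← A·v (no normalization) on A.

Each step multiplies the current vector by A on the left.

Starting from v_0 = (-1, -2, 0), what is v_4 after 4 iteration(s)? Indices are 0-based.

v_0 = (-1, -2, 0).
v_1 = A·v_0 = (5, 1, 3).
v_2 = A·v_1 = (11, -20, -3).
v_3 = A·v_2 = (62, -47, -45).
v_4 = A·v_3 = (68, -143, -366).

v_4 = (68, -143, -366)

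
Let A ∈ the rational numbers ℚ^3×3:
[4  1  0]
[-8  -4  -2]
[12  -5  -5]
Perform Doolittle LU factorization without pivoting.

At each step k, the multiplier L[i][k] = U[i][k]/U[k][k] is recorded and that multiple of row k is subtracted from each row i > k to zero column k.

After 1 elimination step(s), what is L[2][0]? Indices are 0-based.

L[2][0] = 3

k=0: U[0][0]=4
  eliminate (1,0): mult=-2, new row 1: (0, -2, -2); set L[1][0]=-2
  eliminate (2,0): mult=3, new row 2: (0, -8, -5); set L[2][0]=3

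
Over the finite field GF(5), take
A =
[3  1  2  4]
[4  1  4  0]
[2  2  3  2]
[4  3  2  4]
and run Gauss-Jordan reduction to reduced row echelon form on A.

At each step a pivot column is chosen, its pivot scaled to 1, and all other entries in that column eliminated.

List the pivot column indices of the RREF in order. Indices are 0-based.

pivot(0,0)=3: scale R0 → (1, 2, 4, 3)
  clear (1,0): R1 −= (4)R0 → (0, 3, 3, 3)
  clear (2,0): R2 −= (2)R0 → (0, 3, 0, 1)
  clear (3,0): R3 −= (4)R0 → (0, 0, 1, 2)
pivot(1,1)=3: scale R1 → (0, 1, 1, 1)
  clear (0,1): R0 −= (2)R1 → (1, 0, 2, 1)
  clear (2,1): R2 −= (3)R1 → (0, 0, 2, 3)
pivot(2,2)=2: scale R2 → (0, 0, 1, 4)
  clear (0,2): R0 −= (2)R2 → (1, 0, 0, 3)
  clear (1,2): R1 −= (1)R2 → (0, 1, 0, 2)
  clear (3,2): R3 −= (1)R2 → (0, 0, 0, 3)
pivot(3,3)=3: scale R3 → (0, 0, 0, 1)
  clear (0,3): R0 −= (3)R3 → (1, 0, 0, 0)
  clear (1,3): R1 −= (2)R3 → (0, 1, 0, 0)
  clear (2,3): R2 −= (4)R3 → (0, 0, 1, 0)

pivot columns: 0, 1, 2, 3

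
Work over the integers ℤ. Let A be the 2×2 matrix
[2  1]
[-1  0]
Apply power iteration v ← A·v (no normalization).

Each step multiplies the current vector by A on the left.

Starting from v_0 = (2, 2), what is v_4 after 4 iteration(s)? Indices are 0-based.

v_0 = (2, 2).
v_1 = A·v_0 = (6, -2).
v_2 = A·v_1 = (10, -6).
v_3 = A·v_2 = (14, -10).
v_4 = A·v_3 = (18, -14).

v_4 = (18, -14)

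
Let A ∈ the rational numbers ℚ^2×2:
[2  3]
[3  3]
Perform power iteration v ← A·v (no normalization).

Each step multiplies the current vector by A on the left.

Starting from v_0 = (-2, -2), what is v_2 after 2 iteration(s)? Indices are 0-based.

v_2 = (-56, -66)

v_0 = (-2, -2).
v_1 = A·v_0 = (-10, -12).
v_2 = A·v_1 = (-56, -66).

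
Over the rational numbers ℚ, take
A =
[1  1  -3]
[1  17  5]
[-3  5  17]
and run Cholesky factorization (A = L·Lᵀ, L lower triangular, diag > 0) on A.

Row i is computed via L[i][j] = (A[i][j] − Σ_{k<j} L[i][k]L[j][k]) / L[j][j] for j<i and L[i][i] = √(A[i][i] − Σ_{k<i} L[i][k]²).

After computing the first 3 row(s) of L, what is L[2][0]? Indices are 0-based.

Step 1: L[0][0] = √(1) = 1.
  L[1][0] = (1) / L[0][0] = 1.
Step 2: L[1][1] = √(16) = 4.
  L[2][0] = (-3) / L[0][0] = -3.
  L[2][1] = (8) / L[1][1] = 2.
Step 3: L[2][2] = √(4) = 2.

L[2][0] = -3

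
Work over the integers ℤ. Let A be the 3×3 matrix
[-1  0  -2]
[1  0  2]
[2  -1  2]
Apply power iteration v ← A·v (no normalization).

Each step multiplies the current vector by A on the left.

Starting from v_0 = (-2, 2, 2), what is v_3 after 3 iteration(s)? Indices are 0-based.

v_3 = (14, -14, -2)

v_0 = (-2, 2, 2).
v_1 = A·v_0 = (-2, 2, -2).
v_2 = A·v_1 = (6, -6, -10).
v_3 = A·v_2 = (14, -14, -2).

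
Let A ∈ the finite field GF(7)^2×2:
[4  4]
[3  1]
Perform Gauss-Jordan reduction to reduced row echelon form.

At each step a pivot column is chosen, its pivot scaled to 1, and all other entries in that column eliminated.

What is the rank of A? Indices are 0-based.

step 1: normalize row 0 (÷4) = (1, 1)
  row 1: subtract 3×row0 = (0, 5)
step 2: normalize row 1 (÷5) = (0, 1)
  row 0: subtract 1×row1 = (1, 0)

rank = 2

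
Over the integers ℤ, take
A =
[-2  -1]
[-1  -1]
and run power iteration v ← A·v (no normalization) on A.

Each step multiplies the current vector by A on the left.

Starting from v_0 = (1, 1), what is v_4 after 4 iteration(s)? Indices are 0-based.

v_4 = (55, 34)

v_0 = (1, 1).
v_1 = A·v_0 = (-3, -2).
v_2 = A·v_1 = (8, 5).
v_3 = A·v_2 = (-21, -13).
v_4 = A·v_3 = (55, 34).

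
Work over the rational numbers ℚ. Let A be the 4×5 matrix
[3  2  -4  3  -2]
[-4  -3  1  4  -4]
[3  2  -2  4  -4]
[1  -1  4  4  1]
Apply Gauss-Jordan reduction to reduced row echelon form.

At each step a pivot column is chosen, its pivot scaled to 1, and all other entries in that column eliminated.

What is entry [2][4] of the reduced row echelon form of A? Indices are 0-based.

M[2][4] = -39/101

[1] R0 /= 3  ⇒  (1, 2/3, -4/3, 1, -2/3)
     R1 -= -4·R0  ⇒  (0, -1/3, -13/3, 8, -20/3)
     R2 -= 3·R0  ⇒  (0, 0, 2, 1, -2)
     R3 -= 1·R0  ⇒  (0, -5/3, 16/3, 3, 5/3)
[2] R1 /= -1/3  ⇒  (0, 1, 13, -24, 20)
     R0 -= 2/3·R1  ⇒  (1, 0, -10, 17, -14)
     R3 -= -5/3·R1  ⇒  (0, 0, 27, -37, 35)
[3] R2 /= 2  ⇒  (0, 0, 1, 1/2, -1)
     R0 -= -10·R2  ⇒  (1, 0, 0, 22, -24)
     R1 -= 13·R2  ⇒  (0, 1, 0, -61/2, 33)
     R3 -= 27·R2  ⇒  (0, 0, 0, -101/2, 62)
[4] R3 /= -101/2  ⇒  (0, 0, 0, 1, -124/101)
     R0 -= 22·R3  ⇒  (1, 0, 0, 0, 304/101)
     R1 -= -61/2·R3  ⇒  (0, 1, 0, 0, -449/101)
     R2 -= 1/2·R3  ⇒  (0, 0, 1, 0, -39/101)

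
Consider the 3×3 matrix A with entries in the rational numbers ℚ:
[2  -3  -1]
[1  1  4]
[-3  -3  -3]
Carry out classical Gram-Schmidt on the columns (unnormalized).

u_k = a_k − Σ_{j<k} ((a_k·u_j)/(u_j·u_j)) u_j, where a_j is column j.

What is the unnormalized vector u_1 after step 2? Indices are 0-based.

Step 1: u_0 = a_0 = (2, 1, -3).
Step 2: u_1 = a_1 − (2/7)·u_0 = (-25/7, 5/7, -15/7).

u_1 = (-25/7, 5/7, -15/7)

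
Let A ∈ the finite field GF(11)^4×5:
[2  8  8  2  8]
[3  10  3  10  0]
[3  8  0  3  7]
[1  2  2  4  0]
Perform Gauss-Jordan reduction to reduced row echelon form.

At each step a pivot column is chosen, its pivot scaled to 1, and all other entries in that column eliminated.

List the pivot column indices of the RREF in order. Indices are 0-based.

pivot columns: 0, 1, 2, 3

[1] R0 /= 2  ⇒  (1, 4, 4, 1, 4)
     R1 -= 3·R0  ⇒  (0, 9, 2, 7, 10)
     R2 -= 3·R0  ⇒  (0, 7, 10, 0, 6)
     R3 -= 1·R0  ⇒  (0, 9, 9, 3, 7)
[2] R1 /= 9  ⇒  (0, 1, 10, 2, 6)
     R0 -= 4·R1  ⇒  (1, 0, 8, 4, 2)
     R2 -= 7·R1  ⇒  (0, 0, 6, 8, 8)
     R3 -= 9·R1  ⇒  (0, 0, 7, 7, 8)
[3] R2 /= 6  ⇒  (0, 0, 1, 5, 5)
     R0 -= 8·R2  ⇒  (1, 0, 0, 8, 6)
     R1 -= 10·R2  ⇒  (0, 1, 0, 7, 0)
     R3 -= 7·R2  ⇒  (0, 0, 0, 5, 6)
[4] R3 /= 5  ⇒  (0, 0, 0, 1, 10)
     R0 -= 8·R3  ⇒  (1, 0, 0, 0, 3)
     R1 -= 7·R3  ⇒  (0, 1, 0, 0, 7)
     R2 -= 5·R3  ⇒  (0, 0, 1, 0, 10)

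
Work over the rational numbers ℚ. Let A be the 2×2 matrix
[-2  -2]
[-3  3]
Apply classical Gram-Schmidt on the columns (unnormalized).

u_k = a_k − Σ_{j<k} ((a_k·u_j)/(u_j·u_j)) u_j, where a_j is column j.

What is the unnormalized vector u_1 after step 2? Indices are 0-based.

Step 1: u_0 = a_0 = (-2, -3).
Step 2: u_1 = a_1 − (-5/13)·u_0 = (-36/13, 24/13).

u_1 = (-36/13, 24/13)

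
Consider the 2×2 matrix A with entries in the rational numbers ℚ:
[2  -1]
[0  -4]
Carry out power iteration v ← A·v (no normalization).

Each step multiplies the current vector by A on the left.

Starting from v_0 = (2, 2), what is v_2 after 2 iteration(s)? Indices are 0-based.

v_0 = (2, 2).
v_1 = A·v_0 = (2, -8).
v_2 = A·v_1 = (12, 32).

v_2 = (12, 32)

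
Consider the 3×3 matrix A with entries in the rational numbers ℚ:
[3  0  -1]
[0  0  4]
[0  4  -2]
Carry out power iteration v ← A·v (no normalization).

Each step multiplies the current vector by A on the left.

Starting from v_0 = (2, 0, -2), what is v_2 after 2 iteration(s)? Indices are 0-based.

v_2 = (20, 16, -40)

v_0 = (2, 0, -2).
v_1 = A·v_0 = (8, -8, 4).
v_2 = A·v_1 = (20, 16, -40).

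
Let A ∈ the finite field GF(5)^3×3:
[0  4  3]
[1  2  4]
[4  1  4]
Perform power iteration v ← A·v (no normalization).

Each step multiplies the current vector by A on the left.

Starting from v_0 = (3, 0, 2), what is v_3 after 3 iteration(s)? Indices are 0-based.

v_0 = (3, 0, 2).
v_1 = A·v_0 = (1, 1, 0).
v_2 = A·v_1 = (4, 3, 0).
v_3 = A·v_2 = (2, 0, 4).

v_3 = (2, 0, 4)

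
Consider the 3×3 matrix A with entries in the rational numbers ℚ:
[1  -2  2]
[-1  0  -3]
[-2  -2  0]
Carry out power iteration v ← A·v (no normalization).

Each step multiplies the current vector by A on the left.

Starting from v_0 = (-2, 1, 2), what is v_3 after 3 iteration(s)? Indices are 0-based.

v_3 = (40, -36, -12)

v_0 = (-2, 1, 2).
v_1 = A·v_0 = (0, -4, 2).
v_2 = A·v_1 = (12, -6, 8).
v_3 = A·v_2 = (40, -36, -12).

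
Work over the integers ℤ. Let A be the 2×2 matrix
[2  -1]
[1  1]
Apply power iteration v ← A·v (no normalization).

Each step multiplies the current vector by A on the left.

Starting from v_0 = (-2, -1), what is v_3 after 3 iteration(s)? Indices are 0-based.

v_3 = (0, -9)

v_0 = (-2, -1).
v_1 = A·v_0 = (-3, -3).
v_2 = A·v_1 = (-3, -6).
v_3 = A·v_2 = (0, -9).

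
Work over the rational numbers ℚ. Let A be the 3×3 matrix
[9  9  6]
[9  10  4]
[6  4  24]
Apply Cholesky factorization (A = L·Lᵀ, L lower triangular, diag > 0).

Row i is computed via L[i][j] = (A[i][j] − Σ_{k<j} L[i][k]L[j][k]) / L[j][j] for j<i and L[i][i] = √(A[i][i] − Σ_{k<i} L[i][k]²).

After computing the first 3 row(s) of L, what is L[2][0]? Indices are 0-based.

L[2][0] = 2

Step 1: L[0][0] = √(9) = 3.
  L[1][0] = (9) / L[0][0] = 3.
Step 2: L[1][1] = √(1) = 1.
  L[2][0] = (6) / L[0][0] = 2.
  L[2][1] = (-2) / L[1][1] = -2.
Step 3: L[2][2] = √(16) = 4.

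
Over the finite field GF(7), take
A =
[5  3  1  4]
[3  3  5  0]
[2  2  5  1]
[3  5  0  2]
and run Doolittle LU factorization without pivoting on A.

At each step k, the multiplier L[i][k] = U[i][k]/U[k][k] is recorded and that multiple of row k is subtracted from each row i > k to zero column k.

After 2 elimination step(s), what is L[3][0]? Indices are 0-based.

L[3][0] = 2

k=0: U[0][0]=5
  eliminate (1,0): mult=2, new row 1: (0, 4, 3, 6); set L[1][0]=2
  eliminate (2,0): mult=6, new row 2: (0, 5, 6, 5); set L[2][0]=6
  eliminate (3,0): mult=2, new row 3: (0, 6, 5, 1); set L[3][0]=2
k=1: U[1][1]=4
  eliminate (2,1): mult=3, new row 2: (0, 0, 4, 1); set L[2][1]=3
  eliminate (3,1): mult=5, new row 3: (0, 0, 4, 6); set L[3][1]=5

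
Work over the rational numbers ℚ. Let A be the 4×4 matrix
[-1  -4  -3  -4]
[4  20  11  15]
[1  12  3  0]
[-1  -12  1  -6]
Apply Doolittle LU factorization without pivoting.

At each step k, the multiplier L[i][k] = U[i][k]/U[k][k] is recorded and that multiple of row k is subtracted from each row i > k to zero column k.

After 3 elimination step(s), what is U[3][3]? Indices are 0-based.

Step 1: pivot at (0,0) is -1.
  row1 ← row1 − (-4)·row0  ⇒  L[1][0]=-4, U row1=(0, 4, -1, -1)
  row2 ← row2 − (-1)·row0  ⇒  L[2][0]=-1, U row2=(0, 8, 0, -4)
  row3 ← row3 − (1)·row0  ⇒  L[3][0]=1, U row3=(0, -8, 4, -2)
Step 2: pivot at (1,1) is 4.
  row2 ← row2 − (2)·row1  ⇒  L[2][1]=2, U row2=(0, 0, 2, -2)
  row3 ← row3 − (-2)·row1  ⇒  L[3][1]=-2, U row3=(0, 0, 2, -4)
Step 3: pivot at (2,2) is 2.
  row3 ← row3 − (1)·row2  ⇒  L[3][2]=1, U row3=(0, 0, 0, -2)

U[3][3] = -2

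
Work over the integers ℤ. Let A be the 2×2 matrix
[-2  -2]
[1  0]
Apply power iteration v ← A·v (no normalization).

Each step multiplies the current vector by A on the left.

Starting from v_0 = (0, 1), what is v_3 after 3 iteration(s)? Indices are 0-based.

v_0 = (0, 1).
v_1 = A·v_0 = (-2, 0).
v_2 = A·v_1 = (4, -2).
v_3 = A·v_2 = (-4, 4).

v_3 = (-4, 4)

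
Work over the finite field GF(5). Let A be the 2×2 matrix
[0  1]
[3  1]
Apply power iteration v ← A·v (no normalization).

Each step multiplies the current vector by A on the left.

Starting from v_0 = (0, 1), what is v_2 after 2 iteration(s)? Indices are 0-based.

v_0 = (0, 1).
v_1 = A·v_0 = (1, 1).
v_2 = A·v_1 = (1, 4).

v_2 = (1, 4)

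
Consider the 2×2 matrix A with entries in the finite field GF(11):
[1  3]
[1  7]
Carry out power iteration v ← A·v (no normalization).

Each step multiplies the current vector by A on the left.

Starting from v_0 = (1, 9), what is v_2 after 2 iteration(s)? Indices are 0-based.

v_2 = (0, 3)

v_0 = (1, 9).
v_1 = A·v_0 = (6, 9).
v_2 = A·v_1 = (0, 3).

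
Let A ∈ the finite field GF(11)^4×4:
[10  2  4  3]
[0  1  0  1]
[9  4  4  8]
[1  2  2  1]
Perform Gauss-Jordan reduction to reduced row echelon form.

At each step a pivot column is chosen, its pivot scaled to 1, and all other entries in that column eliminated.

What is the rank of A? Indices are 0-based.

step 1: normalize row 0 (÷10) = (1, 9, 7, 8)
  row 2: subtract 9×row0 = (0, 0, 7, 2)
  row 3: subtract 1×row0 = (0, 4, 6, 4)
step 2: normalize row 1 (÷1) = (0, 1, 0, 1)
  row 0: subtract 9×row1 = (1, 0, 7, 10)
  row 3: subtract 4×row1 = (0, 0, 6, 0)
step 3: normalize row 2 (÷7) = (0, 0, 1, 5)
  row 0: subtract 7×row2 = (1, 0, 0, 8)
  row 3: subtract 6×row2 = (0, 0, 0, 3)
step 4: normalize row 3 (÷3) = (0, 0, 0, 1)
  row 0: subtract 8×row3 = (1, 0, 0, 0)
  row 1: subtract 1×row3 = (0, 1, 0, 0)
  row 2: subtract 5×row3 = (0, 0, 1, 0)

rank = 4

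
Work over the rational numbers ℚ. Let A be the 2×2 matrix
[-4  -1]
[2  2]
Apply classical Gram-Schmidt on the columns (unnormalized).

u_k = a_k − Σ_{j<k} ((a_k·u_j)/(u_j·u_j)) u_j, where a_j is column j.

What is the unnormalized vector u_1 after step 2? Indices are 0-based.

u_1 = (3/5, 6/5)

Step 1: u_0 = a_0 = (-4, 2).
Step 2: u_1 = a_1 − (2/5)·u_0 = (3/5, 6/5).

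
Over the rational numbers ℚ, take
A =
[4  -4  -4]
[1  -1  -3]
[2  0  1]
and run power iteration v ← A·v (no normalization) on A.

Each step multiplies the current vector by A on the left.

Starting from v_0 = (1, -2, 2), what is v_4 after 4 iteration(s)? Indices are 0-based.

v_0 = (1, -2, 2).
v_1 = A·v_0 = (4, -3, 4).
v_2 = A·v_1 = (12, -5, 12).
v_3 = A·v_2 = (20, -19, 36).
v_4 = A·v_3 = (12, -69, 76).

v_4 = (12, -69, 76)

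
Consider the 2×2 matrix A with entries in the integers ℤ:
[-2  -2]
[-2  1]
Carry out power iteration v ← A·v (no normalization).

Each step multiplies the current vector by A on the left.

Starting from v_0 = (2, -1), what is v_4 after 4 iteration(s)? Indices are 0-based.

v_4 = (110, 23)

v_0 = (2, -1).
v_1 = A·v_0 = (-2, -5).
v_2 = A·v_1 = (14, -1).
v_3 = A·v_2 = (-26, -29).
v_4 = A·v_3 = (110, 23).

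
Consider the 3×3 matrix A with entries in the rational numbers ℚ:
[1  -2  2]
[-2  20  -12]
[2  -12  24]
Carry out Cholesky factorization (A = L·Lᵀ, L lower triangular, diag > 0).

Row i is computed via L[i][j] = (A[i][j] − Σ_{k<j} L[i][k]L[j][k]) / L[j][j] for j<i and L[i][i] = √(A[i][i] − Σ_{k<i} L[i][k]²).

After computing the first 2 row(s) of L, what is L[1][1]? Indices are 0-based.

Step 1: L[0][0] = √(1) = 1.
  L[1][0] = (-2) / L[0][0] = -2.
Step 2: L[1][1] = √(16) = 4.

L[1][1] = 4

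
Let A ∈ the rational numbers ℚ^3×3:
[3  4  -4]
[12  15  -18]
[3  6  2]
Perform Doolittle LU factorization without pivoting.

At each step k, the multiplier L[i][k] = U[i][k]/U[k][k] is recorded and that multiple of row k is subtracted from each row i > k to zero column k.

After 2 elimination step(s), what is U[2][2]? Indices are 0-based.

U[2][2] = 2

[col 0] pivot 3
  R1 -= 4*R0 → (0, -1, -2)  (L[1][0] := 4)
  R2 -= 1*R0 → (0, 2, 6)  (L[2][0] := 1)
[col 1] pivot -1
  R2 -= -2*R1 → (0, 0, 2)  (L[2][1] := -2)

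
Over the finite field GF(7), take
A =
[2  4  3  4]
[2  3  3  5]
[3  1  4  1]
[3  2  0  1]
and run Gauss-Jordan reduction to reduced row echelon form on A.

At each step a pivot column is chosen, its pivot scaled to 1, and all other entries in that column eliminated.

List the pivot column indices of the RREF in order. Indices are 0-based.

[1] R0 /= 2  ⇒  (1, 2, 5, 2)
     R1 -= 2·R0  ⇒  (0, 6, 0, 1)
     R2 -= 3·R0  ⇒  (0, 2, 3, 2)
     R3 -= 3·R0  ⇒  (0, 3, 6, 2)
[2] R1 /= 6  ⇒  (0, 1, 0, 6)
     R0 -= 2·R1  ⇒  (1, 0, 5, 4)
     R2 -= 2·R1  ⇒  (0, 0, 3, 4)
     R3 -= 3·R1  ⇒  (0, 0, 6, 5)
[3] R2 /= 3  ⇒  (0, 0, 1, 6)
     R0 -= 5·R2  ⇒  (1, 0, 0, 2)
     R3 -= 6·R2  ⇒  (0, 0, 0, 4)
[4] R3 /= 4  ⇒  (0, 0, 0, 1)
     R0 -= 2·R3  ⇒  (1, 0, 0, 0)
     R1 -= 6·R3  ⇒  (0, 1, 0, 0)
     R2 -= 6·R3  ⇒  (0, 0, 1, 0)

pivot columns: 0, 1, 2, 3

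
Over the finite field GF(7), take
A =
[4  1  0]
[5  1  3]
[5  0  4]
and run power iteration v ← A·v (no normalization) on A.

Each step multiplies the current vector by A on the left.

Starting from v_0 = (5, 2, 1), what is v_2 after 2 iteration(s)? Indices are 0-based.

v_2 = (6, 3, 2)

v_0 = (5, 2, 1).
v_1 = A·v_0 = (1, 2, 1).
v_2 = A·v_1 = (6, 3, 2).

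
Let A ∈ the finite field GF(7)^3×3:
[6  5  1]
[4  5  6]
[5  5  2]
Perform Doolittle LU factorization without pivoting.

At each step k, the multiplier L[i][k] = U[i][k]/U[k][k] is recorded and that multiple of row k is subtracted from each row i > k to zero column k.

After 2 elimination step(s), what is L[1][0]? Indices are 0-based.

L[1][0] = 3

k=0: U[0][0]=6
  eliminate (1,0): mult=3, new row 1: (0, 4, 3); set L[1][0]=3
  eliminate (2,0): mult=2, new row 2: (0, 2, 0); set L[2][0]=2
k=1: U[1][1]=4
  eliminate (2,1): mult=4, new row 2: (0, 0, 2); set L[2][1]=4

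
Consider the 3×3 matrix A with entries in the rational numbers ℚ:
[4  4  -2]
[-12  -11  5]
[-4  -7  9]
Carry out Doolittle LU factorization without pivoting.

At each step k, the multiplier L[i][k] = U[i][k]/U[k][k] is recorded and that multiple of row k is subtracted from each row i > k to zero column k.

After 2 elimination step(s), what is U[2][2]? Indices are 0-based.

[col 0] pivot 4
  R1 -= -3*R0 → (0, 1, -1)  (L[1][0] := -3)
  R2 -= -1*R0 → (0, -3, 7)  (L[2][0] := -1)
[col 1] pivot 1
  R2 -= -3*R1 → (0, 0, 4)  (L[2][1] := -3)

U[2][2] = 4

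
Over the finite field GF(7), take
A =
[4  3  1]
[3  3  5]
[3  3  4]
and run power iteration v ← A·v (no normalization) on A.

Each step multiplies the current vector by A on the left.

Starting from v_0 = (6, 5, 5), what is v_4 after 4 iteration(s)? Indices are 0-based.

v_4 = (5, 3, 0)

v_0 = (6, 5, 5).
v_1 = A·v_0 = (2, 2, 4).
v_2 = A·v_1 = (4, 4, 0).
v_3 = A·v_2 = (0, 3, 3).
v_4 = A·v_3 = (5, 3, 0).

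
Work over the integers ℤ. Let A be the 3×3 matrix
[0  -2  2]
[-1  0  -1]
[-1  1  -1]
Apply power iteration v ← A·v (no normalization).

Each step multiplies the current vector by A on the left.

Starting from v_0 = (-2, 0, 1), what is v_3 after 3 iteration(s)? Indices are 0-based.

v_0 = (-2, 0, 1).
v_1 = A·v_0 = (2, 1, 1).
v_2 = A·v_1 = (0, -3, -2).
v_3 = A·v_2 = (2, 2, -1).

v_3 = (2, 2, -1)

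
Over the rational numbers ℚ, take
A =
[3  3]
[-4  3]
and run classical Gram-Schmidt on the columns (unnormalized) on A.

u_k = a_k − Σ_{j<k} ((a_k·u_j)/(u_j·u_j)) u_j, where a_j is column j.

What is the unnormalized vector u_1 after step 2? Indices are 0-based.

u_1 = (84/25, 63/25)

Step 1: u_0 = a_0 = (3, -4).
Step 2: u_1 = a_1 − (-3/25)·u_0 = (84/25, 63/25).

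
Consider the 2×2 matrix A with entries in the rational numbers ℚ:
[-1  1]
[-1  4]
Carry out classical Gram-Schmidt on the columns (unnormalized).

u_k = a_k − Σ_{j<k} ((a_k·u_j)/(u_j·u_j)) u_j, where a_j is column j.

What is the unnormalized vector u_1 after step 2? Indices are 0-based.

Step 1: u_0 = a_0 = (-1, -1).
Step 2: u_1 = a_1 − (-5/2)·u_0 = (-3/2, 3/2).

u_1 = (-3/2, 3/2)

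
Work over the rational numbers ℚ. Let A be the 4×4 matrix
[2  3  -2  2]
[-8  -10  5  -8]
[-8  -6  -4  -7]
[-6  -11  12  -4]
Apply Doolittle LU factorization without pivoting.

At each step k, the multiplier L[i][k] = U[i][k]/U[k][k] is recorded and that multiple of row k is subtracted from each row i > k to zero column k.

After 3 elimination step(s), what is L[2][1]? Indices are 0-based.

L[2][1] = 3

[col 0] pivot 2
  R1 -= -4*R0 → (0, 2, -3, 0)  (L[1][0] := -4)
  R2 -= -4*R0 → (0, 6, -12, 1)  (L[2][0] := -4)
  R3 -= -3*R0 → (0, -2, 6, 2)  (L[3][0] := -3)
[col 1] pivot 2
  R2 -= 3*R1 → (0, 0, -3, 1)  (L[2][1] := 3)
  R3 -= -1*R1 → (0, 0, 3, 2)  (L[3][1] := -1)
[col 2] pivot -3
  R3 -= -1*R2 → (0, 0, 0, 3)  (L[3][2] := -1)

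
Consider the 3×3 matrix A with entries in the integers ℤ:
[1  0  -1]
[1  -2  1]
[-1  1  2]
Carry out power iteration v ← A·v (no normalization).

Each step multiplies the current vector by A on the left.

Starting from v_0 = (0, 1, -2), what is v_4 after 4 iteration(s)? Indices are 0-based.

v_4 = (39, 37, -82)

v_0 = (0, 1, -2).
v_1 = A·v_0 = (2, -4, -3).
v_2 = A·v_1 = (5, 7, -12).
v_3 = A·v_2 = (17, -21, -22).
v_4 = A·v_3 = (39, 37, -82).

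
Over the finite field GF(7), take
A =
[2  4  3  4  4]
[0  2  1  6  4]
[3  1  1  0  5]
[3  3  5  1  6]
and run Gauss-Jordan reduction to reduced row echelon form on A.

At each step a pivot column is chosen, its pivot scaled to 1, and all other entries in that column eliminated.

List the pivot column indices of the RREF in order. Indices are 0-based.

step 1: normalize row 0 (÷2) = (1, 2, 5, 2, 2)
  row 2: subtract 3×row0 = (0, 2, 0, 1, 6)
  row 3: subtract 3×row0 = (0, 4, 4, 2, 0)
step 2: normalize row 1 (÷2) = (0, 1, 4, 3, 2)
  row 0: subtract 2×row1 = (1, 0, 4, 3, 5)
  row 2: subtract 2×row1 = (0, 0, 6, 2, 2)
  row 3: subtract 4×row1 = (0, 0, 2, 4, 6)
step 3: normalize row 2 (÷6) = (0, 0, 1, 5, 5)
  row 0: subtract 4×row2 = (1, 0, 0, 4, 6)
  row 1: subtract 4×row2 = (0, 1, 0, 4, 3)
  row 3: subtract 2×row2 = (0, 0, 0, 1, 3)
step 4: normalize row 3 (÷1) = (0, 0, 0, 1, 3)
  row 0: subtract 4×row3 = (1, 0, 0, 0, 1)
  row 1: subtract 4×row3 = (0, 1, 0, 0, 5)
  row 2: subtract 5×row3 = (0, 0, 1, 0, 4)

pivot columns: 0, 1, 2, 3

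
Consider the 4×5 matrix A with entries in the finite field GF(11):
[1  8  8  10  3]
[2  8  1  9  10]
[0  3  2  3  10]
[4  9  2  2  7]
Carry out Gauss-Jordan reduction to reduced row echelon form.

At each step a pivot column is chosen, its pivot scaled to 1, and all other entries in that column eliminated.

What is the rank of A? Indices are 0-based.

pivot(0,0)=1: scale R0 → (1, 8, 8, 10, 3)
  clear (1,0): R1 −= (2)R0 → (0, 3, 7, 0, 4)
  clear (3,0): R3 −= (4)R0 → (0, 10, 3, 6, 6)
pivot(1,1)=3: scale R1 → (0, 1, 6, 0, 5)
  clear (0,1): R0 −= (8)R1 → (1, 0, 4, 10, 7)
  clear (2,1): R2 −= (3)R1 → (0, 0, 6, 3, 6)
  clear (3,1): R3 −= (10)R1 → (0, 0, 9, 6, 0)
pivot(2,2)=6: scale R2 → (0, 0, 1, 6, 1)
  clear (0,2): R0 −= (4)R2 → (1, 0, 0, 8, 3)
  clear (1,2): R1 −= (6)R2 → (0, 1, 0, 8, 10)
  clear (3,2): R3 −= (9)R2 → (0, 0, 0, 7, 2)
pivot(3,3)=7: scale R3 → (0, 0, 0, 1, 5)
  clear (0,3): R0 −= (8)R3 → (1, 0, 0, 0, 7)
  clear (1,3): R1 −= (8)R3 → (0, 1, 0, 0, 3)
  clear (2,3): R2 −= (6)R3 → (0, 0, 1, 0, 4)

rank = 4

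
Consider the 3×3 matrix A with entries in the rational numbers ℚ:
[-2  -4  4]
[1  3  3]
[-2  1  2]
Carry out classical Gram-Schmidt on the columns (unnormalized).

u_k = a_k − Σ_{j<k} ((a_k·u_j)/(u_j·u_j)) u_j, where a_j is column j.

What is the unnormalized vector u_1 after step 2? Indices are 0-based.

Step 1: u_0 = a_0 = (-2, 1, -2).
Step 2: u_1 = a_1 − (1)·u_0 = (-2, 2, 3).

u_1 = (-2, 2, 3)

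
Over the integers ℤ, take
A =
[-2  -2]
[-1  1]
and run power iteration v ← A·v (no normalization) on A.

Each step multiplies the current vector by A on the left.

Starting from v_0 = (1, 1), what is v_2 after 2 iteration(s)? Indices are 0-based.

v_0 = (1, 1).
v_1 = A·v_0 = (-4, 0).
v_2 = A·v_1 = (8, 4).

v_2 = (8, 4)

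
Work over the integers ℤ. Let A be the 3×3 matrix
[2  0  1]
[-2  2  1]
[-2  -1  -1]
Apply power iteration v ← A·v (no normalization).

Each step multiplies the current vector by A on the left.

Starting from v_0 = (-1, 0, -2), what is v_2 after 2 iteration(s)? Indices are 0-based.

v_0 = (-1, 0, -2).
v_1 = A·v_0 = (-4, 0, 4).
v_2 = A·v_1 = (-4, 12, 4).

v_2 = (-4, 12, 4)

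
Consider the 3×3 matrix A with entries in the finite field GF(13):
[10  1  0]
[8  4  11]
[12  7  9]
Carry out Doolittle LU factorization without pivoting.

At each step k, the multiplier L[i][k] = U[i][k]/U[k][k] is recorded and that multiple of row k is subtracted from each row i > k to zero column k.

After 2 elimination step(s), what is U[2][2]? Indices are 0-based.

U[2][2] = 11

[col 0] pivot 10
  R1 -= 6*R0 → (0, 11, 11)  (L[1][0] := 6)
  R2 -= 9*R0 → (0, 11, 9)  (L[2][0] := 9)
[col 1] pivot 11
  R2 -= 1*R1 → (0, 0, 11)  (L[2][1] := 1)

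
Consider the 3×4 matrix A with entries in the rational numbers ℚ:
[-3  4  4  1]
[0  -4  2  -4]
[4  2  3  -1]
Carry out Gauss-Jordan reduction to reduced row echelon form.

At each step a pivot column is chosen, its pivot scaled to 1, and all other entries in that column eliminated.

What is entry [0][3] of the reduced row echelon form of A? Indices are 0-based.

M[0][3] = -1/6

[1] R0 /= -3  ⇒  (1, -4/3, -4/3, -1/3)
     R2 -= 4·R0  ⇒  (0, 22/3, 25/3, 1/3)
[2] R1 /= -4  ⇒  (0, 1, -1/2, 1)
     R0 -= -4/3·R1  ⇒  (1, 0, -2, 1)
     R2 -= 22/3·R1  ⇒  (0, 0, 12, -7)
[3] R2 /= 12  ⇒  (0, 0, 1, -7/12)
     R0 -= -2·R2  ⇒  (1, 0, 0, -1/6)
     R1 -= -1/2·R2  ⇒  (0, 1, 0, 17/24)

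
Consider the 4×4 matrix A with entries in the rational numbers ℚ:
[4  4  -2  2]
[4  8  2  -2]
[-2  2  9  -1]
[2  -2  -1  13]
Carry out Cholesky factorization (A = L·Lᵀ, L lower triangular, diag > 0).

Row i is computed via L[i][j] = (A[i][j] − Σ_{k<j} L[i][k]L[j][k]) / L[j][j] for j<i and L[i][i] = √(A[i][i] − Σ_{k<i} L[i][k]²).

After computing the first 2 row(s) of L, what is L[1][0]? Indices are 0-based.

L[1][0] = 2

Step 1: L[0][0] = √(4) = 2.
  L[1][0] = (4) / L[0][0] = 2.
Step 2: L[1][1] = √(4) = 2.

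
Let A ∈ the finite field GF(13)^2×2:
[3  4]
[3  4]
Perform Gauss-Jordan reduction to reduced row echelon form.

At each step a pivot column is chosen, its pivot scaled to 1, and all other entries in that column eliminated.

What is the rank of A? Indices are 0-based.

step 1: normalize row 0 (÷3) = (1, 10)
  row 1: subtract 3×row0 = (0, 0)
skip col 1 (zero from row 1)

rank = 1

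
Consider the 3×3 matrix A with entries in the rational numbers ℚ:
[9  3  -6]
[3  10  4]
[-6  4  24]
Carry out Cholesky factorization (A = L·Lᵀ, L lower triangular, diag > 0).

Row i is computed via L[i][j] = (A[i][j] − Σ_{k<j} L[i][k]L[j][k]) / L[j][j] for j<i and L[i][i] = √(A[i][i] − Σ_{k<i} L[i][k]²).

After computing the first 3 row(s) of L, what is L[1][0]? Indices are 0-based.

L[1][0] = 1

Step 1: L[0][0] = √(9) = 3.
  L[1][0] = (3) / L[0][0] = 1.
Step 2: L[1][1] = √(9) = 3.
  L[2][0] = (-6) / L[0][0] = -2.
  L[2][1] = (6) / L[1][1] = 2.
Step 3: L[2][2] = √(16) = 4.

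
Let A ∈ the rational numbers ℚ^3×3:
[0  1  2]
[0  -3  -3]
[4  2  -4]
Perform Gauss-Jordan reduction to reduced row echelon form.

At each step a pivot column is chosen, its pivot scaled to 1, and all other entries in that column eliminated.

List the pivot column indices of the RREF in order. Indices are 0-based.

pivot(0,0): swap R0↔R2
pivot(0,0)=4: scale R0 → (1, 1/2, -1)
pivot(1,1)=-3: scale R1 → (0, 1, 1)
  clear (0,1): R0 −= (1/2)R1 → (1, 0, -3/2)
  clear (2,1): R2 −= (1)R1 → (0, 0, 1)
pivot(2,2)=1: scale R2 → (0, 0, 1)
  clear (0,2): R0 −= (-3/2)R2 → (1, 0, 0)
  clear (1,2): R1 −= (1)R2 → (0, 1, 0)

pivot columns: 0, 1, 2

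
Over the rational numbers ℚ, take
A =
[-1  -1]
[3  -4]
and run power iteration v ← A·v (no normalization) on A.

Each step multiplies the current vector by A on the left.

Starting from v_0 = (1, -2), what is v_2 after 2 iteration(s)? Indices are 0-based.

v_2 = (-12, -41)

v_0 = (1, -2).
v_1 = A·v_0 = (1, 11).
v_2 = A·v_1 = (-12, -41).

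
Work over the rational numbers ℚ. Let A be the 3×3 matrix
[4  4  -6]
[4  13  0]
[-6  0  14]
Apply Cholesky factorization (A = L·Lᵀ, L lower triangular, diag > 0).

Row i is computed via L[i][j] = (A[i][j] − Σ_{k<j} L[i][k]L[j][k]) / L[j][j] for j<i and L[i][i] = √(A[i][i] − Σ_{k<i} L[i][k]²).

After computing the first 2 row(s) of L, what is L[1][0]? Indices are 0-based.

L[1][0] = 2

Step 1: L[0][0] = √(4) = 2.
  L[1][0] = (4) / L[0][0] = 2.
Step 2: L[1][1] = √(9) = 3.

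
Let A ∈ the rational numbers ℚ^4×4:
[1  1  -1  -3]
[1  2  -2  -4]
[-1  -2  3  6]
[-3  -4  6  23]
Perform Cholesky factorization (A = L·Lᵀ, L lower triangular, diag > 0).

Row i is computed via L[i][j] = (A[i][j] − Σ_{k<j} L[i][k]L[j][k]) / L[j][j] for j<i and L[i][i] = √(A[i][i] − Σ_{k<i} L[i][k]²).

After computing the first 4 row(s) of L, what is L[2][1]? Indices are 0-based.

L[2][1] = -1

Step 1: L[0][0] = √(1) = 1.
  L[1][0] = (1) / L[0][0] = 1.
Step 2: L[1][1] = √(1) = 1.
  L[2][0] = (-1) / L[0][0] = -1.
  L[2][1] = (-1) / L[1][1] = -1.
Step 3: L[2][2] = √(1) = 1.
  L[3][0] = (-3) / L[0][0] = -3.
  L[3][1] = (-1) / L[1][1] = -1.
  L[3][2] = (2) / L[2][2] = 2.
Step 4: L[3][3] = √(9) = 3.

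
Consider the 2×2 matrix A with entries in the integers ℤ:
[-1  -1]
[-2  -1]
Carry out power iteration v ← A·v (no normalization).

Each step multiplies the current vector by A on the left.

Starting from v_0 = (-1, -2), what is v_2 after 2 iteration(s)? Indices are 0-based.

v_2 = (-7, -10)

v_0 = (-1, -2).
v_1 = A·v_0 = (3, 4).
v_2 = A·v_1 = (-7, -10).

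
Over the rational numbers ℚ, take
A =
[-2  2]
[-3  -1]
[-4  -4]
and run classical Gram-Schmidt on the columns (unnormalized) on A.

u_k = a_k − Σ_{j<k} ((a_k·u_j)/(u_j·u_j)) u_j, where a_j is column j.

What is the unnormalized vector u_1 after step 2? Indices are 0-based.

u_1 = (88/29, 16/29, -56/29)

Step 1: u_0 = a_0 = (-2, -3, -4).
Step 2: u_1 = a_1 − (15/29)·u_0 = (88/29, 16/29, -56/29).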